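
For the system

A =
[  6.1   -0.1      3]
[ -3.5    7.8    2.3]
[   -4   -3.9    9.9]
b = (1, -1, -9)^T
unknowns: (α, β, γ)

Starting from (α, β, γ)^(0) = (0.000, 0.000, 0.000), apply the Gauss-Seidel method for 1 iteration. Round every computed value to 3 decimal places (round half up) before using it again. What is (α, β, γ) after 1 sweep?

Iteration 1:
  α = (1 - (-0.1)·0.000 - (3)·0.000) / (6.1) = 0.164
  β = (-1 - (-3.5)·0.164 - (2.3)·0.000) / (7.8) = -0.055
  γ = (-9 - (-4)·0.164 - (-3.9)·-0.055) / (9.9) = -0.864

(0.164, -0.055, -0.864)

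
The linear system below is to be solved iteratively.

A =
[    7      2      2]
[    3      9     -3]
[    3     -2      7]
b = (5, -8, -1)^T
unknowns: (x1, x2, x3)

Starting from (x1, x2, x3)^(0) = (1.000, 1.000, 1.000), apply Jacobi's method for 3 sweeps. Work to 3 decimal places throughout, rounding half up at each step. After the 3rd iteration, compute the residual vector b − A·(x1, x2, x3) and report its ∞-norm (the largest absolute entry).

Iteration 1:
  x1 = (5 - (2)·1.000 - (2)·1.000) / (7) = 0.143
  x2 = (-8 - (3)·1.000 - (-3)·1.000) / (9) = -0.889
  x3 = (-1 - (3)·1.000 - (-2)·1.000) / (7) = -0.286
Iteration 2:
  x1 = (5 - (2)·-0.889 - (2)·-0.286) / (7) = 1.050
  x2 = (-8 - (3)·0.143 - (-3)·-0.286) / (9) = -1.032
  x3 = (-1 - (3)·0.143 - (-2)·-0.889) / (7) = -0.458
Iteration 3:
  x1 = (5 - (2)·-1.032 - (2)·-0.458) / (7) = 1.140
  x2 = (-8 - (3)·1.050 - (-3)·-0.458) / (9) = -1.392
  x3 = (-1 - (3)·1.050 - (-2)·-1.032) / (7) = -0.888
Residual b − A·x = (1.580, -1.556, -0.988); ∞-norm = 1.580

1.580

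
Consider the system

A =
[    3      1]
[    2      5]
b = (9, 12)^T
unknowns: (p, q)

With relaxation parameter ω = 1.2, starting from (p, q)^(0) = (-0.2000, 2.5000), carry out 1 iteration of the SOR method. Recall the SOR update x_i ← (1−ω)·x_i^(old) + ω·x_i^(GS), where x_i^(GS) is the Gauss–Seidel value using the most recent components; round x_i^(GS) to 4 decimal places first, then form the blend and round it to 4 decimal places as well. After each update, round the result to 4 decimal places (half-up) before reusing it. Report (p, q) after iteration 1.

Iteration 1:
  p: GS value = (9 - (1)·2.5000) / (3) = 2.1667;  p ← (1−ω)·-0.2000 + ω·2.1667 = 2.6400
  q: GS value = (12 - (2)·2.6400) / (5) = 1.3440;  q ← (1−ω)·2.5000 + ω·1.3440 = 1.1128

(2.6400, 1.1128)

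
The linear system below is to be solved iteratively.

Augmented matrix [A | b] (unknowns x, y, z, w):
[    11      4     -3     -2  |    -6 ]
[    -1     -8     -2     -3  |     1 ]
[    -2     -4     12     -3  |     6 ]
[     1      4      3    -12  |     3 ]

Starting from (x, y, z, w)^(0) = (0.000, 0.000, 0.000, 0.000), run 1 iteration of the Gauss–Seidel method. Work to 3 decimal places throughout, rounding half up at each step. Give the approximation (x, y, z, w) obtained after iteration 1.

Iteration 1:
  x = (-6 - (4)·0.000 - (-3)·0.000 - (-2)·0.000) / (11) = -0.545
  y = (1 - (-1)·-0.545 - (-2)·0.000 - (-3)·0.000) / (-8) = -0.057
  z = (6 - (-2)·-0.545 - (-4)·-0.057 - (-3)·0.000) / (12) = 0.390
  w = (3 - (1)·-0.545 - (4)·-0.057 - (3)·0.390) / (-12) = -0.217

(-0.545, -0.057, 0.390, -0.217)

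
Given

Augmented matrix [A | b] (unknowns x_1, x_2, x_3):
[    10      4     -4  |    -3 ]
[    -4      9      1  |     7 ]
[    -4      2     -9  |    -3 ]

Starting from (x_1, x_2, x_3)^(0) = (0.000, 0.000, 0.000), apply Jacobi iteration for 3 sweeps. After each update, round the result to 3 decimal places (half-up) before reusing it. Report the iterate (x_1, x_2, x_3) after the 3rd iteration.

(-0.287, 0.494, 0.681)

Iteration 1:
  x_1 = (-3 - (4)·0.000 - (-4)·0.000) / (10) = -0.300
  x_2 = (7 - (-4)·0.000 - (1)·0.000) / (9) = 0.778
  x_3 = (-3 - (-4)·0.000 - (2)·0.000) / (-9) = 0.333
Iteration 2:
  x_1 = (-3 - (4)·0.778 - (-4)·0.333) / (10) = -0.478
  x_2 = (7 - (-4)·-0.300 - (1)·0.333) / (9) = 0.607
  x_3 = (-3 - (-4)·-0.300 - (2)·0.778) / (-9) = 0.640
Iteration 3:
  x_1 = (-3 - (4)·0.607 - (-4)·0.640) / (10) = -0.287
  x_2 = (7 - (-4)·-0.478 - (1)·0.640) / (9) = 0.494
  x_3 = (-3 - (-4)·-0.478 - (2)·0.607) / (-9) = 0.681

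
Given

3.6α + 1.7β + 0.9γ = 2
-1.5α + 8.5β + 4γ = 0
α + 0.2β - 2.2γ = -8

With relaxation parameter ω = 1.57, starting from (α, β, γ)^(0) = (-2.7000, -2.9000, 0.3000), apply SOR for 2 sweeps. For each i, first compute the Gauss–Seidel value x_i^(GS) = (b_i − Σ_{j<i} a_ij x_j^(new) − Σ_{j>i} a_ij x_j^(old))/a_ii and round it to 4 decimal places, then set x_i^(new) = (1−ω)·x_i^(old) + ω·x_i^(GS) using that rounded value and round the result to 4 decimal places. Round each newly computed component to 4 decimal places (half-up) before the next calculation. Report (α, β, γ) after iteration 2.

Iteration 1:
  α: GS value = (2 - (1.7)·-2.9000 - (0.9)·0.3000) / (3.6) = 1.8500;  α ← (1−ω)·-2.7000 + ω·1.8500 = 4.4435
  β: GS value = (0 - (-1.5)·4.4435 - (4)·0.3000) / (8.5) = 0.6430;  β ← (1−ω)·-2.9000 + ω·0.6430 = 2.6625
  γ: GS value = (-8 - (1)·4.4435 - (0.2)·2.6625) / (-2.2) = 5.8982;  γ ← (1−ω)·0.3000 + ω·5.8982 = 9.0892
Iteration 2:
  α: GS value = (2 - (1.7)·2.6625 - (0.9)·9.0892) / (3.6) = -2.9740;  α ← (1−ω)·4.4435 + ω·-2.9740 = -7.2020
  β: GS value = (0 - (-1.5)·-7.2020 - (4)·9.0892) / (8.5) = -5.5482;  β ← (1−ω)·2.6625 + ω·-5.5482 = -10.2283
  γ: GS value = (-8 - (1)·-7.2020 - (0.2)·-10.2283) / (-2.2) = -0.5671;  γ ← (1−ω)·9.0892 + ω·-0.5671 = -6.0712

(-7.2020, -10.2283, -6.0712)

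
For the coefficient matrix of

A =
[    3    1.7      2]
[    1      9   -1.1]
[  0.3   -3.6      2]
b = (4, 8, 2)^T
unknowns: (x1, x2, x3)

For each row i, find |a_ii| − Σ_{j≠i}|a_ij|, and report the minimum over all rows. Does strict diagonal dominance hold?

-1.9

row 1: |3| − (1.7+2) = -0.7
row 2: |9| − (1+1.1) = 6.9
row 3: |2| − (0.3+3.6) = -1.9
minimum over rows = -1.9 → not strictly diagonally dominant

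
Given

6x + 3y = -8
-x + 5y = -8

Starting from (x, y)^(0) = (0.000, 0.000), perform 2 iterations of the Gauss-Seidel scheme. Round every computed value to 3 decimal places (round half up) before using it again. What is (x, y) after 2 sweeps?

Iteration 1:
  x = (-8 - (3)·0.000) / (6) = -1.333
  y = (-8 - (-1)·-1.333) / (5) = -1.867
Iteration 2:
  x = (-8 - (3)·-1.867) / (6) = -0.400
  y = (-8 - (-1)·-0.400) / (5) = -1.680

(-0.400, -1.680)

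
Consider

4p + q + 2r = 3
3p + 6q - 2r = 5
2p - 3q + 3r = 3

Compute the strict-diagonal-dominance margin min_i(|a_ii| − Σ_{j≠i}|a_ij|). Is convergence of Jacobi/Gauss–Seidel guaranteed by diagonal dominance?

row 1: |4| − (1+2) = 1
row 2: |6| − (3+2) = 1
row 3: |3| − (2+3) = -2
minimum over rows = -2 → not strictly diagonally dominant

-2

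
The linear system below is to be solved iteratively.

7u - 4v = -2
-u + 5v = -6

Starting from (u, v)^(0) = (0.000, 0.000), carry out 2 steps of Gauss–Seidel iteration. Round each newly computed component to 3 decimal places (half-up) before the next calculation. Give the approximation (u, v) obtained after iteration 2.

(-1.004, -1.401)

Iteration 1:
  u = (-2 - (-4)·0.000) / (7) = -0.286
  v = (-6 - (-1)·-0.286) / (5) = -1.257
Iteration 2:
  u = (-2 - (-4)·-1.257) / (7) = -1.004
  v = (-6 - (-1)·-1.004) / (5) = -1.401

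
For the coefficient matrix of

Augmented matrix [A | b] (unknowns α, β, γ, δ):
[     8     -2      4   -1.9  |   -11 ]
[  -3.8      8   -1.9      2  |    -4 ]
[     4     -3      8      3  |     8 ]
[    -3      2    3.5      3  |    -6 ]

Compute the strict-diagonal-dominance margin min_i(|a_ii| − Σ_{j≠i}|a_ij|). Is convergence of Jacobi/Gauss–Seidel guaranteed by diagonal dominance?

-5.5

row 1: |8| − (2+4+1.9) = 0.1
row 2: |8| − (3.8+1.9+2) = 0.3
row 3: |8| − (4+3+3) = -2
row 4: |3| − (3+2+3.5) = -5.5
minimum over rows = -5.5 → not strictly diagonally dominant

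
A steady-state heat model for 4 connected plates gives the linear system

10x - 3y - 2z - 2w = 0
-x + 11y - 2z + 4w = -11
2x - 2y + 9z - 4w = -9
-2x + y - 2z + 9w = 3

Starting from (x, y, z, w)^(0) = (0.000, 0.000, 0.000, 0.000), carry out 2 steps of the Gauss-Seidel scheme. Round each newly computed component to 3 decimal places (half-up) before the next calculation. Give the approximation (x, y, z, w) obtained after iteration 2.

Iteration 1:
  x = (0 - (-3)·0.000 - (-2)·0.000 - (-2)·0.000) / (10) = 0.000
  y = (-11 - (-1)·0.000 - (-2)·0.000 - (4)·0.000) / (11) = -1.000
  z = (-9 - (2)·0.000 - (-2)·-1.000 - (-4)·0.000) / (9) = -1.222
  w = (3 - (-2)·0.000 - (1)·-1.000 - (-2)·-1.222) / (9) = 0.173
Iteration 2:
  x = (0 - (-3)·-1.000 - (-2)·-1.222 - (-2)·0.173) / (10) = -0.510
  y = (-11 - (-1)·-0.510 - (-2)·-1.222 - (4)·0.173) / (11) = -1.331
  z = (-9 - (2)·-0.510 - (-2)·-1.331 - (-4)·0.173) / (9) = -1.106
  w = (3 - (-2)·-0.510 - (1)·-1.331 - (-2)·-1.106) / (9) = 0.122

(-0.510, -1.331, -1.106, 0.122)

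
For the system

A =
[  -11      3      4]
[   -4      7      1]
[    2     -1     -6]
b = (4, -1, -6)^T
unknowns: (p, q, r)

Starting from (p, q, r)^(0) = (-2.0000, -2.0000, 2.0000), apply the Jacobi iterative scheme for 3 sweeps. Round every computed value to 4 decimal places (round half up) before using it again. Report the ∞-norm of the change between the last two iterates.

Iteration 1:
  p = (4 - (3)·-2.0000 - (4)·2.0000) / (-11) = -0.1818
  q = (-1 - (-4)·-2.0000 - (1)·2.0000) / (7) = -1.5714
  r = (-6 - (2)·-2.0000 - (-1)·-2.0000) / (-6) = 0.6667
Iteration 2:
  p = (4 - (3)·-1.5714 - (4)·0.6667) / (-11) = -0.5498
  q = (-1 - (-4)·-0.1818 - (1)·0.6667) / (7) = -0.3420
  r = (-6 - (2)·-0.1818 - (-1)·-1.5714) / (-6) = 1.2013
Iteration 3:
  p = (4 - (3)·-0.3420 - (4)·1.2013) / (-11) = -0.0201
  q = (-1 - (-4)·-0.5498 - (1)·1.2013) / (7) = -0.6286
  r = (-6 - (2)·-0.5498 - (-1)·-0.3420) / (-6) = 0.8737
Change: (0.5297, -0.2866, -0.3276) → max |·| = 0.5297

0.5297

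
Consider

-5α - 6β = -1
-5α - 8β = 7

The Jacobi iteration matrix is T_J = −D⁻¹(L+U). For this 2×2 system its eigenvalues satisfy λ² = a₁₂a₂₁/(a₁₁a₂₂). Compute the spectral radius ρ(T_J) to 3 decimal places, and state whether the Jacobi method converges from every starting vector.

a₁₂a₂₁/(a₁₁a₂₂) = (-6)·(-5) / ((-5)·(-8)) = 0.750000
ρ = √|0.750000| = √0.750000 = 0.866
ρ < 1, so Jacobi converges

0.866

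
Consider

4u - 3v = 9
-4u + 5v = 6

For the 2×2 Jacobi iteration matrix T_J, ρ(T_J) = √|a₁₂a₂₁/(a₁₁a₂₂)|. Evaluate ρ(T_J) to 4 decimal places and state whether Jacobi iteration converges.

a₁₂a₂₁/(a₁₁a₂₂) = (-3)·(-4) / ((4)·(5)) = 0.600000
ρ = √|0.600000| = √0.600000 = 0.7746
ρ < 1, so Jacobi converges

0.7746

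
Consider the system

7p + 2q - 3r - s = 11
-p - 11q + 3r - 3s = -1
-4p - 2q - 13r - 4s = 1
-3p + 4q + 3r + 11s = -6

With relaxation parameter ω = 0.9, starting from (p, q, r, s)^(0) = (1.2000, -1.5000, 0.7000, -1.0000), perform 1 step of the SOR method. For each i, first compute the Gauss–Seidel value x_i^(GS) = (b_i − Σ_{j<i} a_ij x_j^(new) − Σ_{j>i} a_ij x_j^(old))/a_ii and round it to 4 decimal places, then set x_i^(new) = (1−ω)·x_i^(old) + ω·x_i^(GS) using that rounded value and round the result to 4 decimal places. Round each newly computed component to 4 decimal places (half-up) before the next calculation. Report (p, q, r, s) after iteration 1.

(2.0614, 0.1804, -0.3182, -0.0659)

Iteration 1:
  p: GS value = (11 - (2)·-1.5000 - (-3)·0.7000 - (-1)·-1.0000) / (7) = 2.1571;  p ← (1−ω)·1.2000 + ω·2.1571 = 2.0614
  q: GS value = (-1 - (-1)·2.0614 - (3)·0.7000 - (-3)·-1.0000) / (-11) = 0.3671;  q ← (1−ω)·-1.5000 + ω·0.3671 = 0.1804
  r: GS value = (1 - (-4)·2.0614 - (-2)·0.1804 - (-4)·-1.0000) / (-13) = -0.4313;  r ← (1−ω)·0.7000 + ω·-0.4313 = -0.3182
  s: GS value = (-6 - (-3)·2.0614 - (4)·0.1804 - (3)·-0.3182) / (11) = 0.0379;  s ← (1−ω)·-1.0000 + ω·0.0379 = -0.0659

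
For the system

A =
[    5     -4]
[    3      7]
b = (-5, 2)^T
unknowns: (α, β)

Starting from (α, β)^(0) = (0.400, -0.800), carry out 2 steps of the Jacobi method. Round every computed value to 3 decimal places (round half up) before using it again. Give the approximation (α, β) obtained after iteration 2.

Iteration 1:
  α = (-5 - (-4)·-0.800) / (5) = -1.640
  β = (2 - (3)·0.400) / (7) = 0.114
Iteration 2:
  α = (-5 - (-4)·0.114) / (5) = -0.909
  β = (2 - (3)·-1.640) / (7) = 0.989

(-0.909, 0.989)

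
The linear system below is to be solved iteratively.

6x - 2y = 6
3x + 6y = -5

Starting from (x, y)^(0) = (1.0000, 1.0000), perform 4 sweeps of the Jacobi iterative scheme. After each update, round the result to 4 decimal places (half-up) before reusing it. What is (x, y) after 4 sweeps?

(0.6296, -1.0833)

Iteration 1:
  x = (6 - (-2)·1.0000) / (6) = 1.3333
  y = (-5 - (3)·1.0000) / (6) = -1.3333
Iteration 2:
  x = (6 - (-2)·-1.3333) / (6) = 0.5556
  y = (-5 - (3)·1.3333) / (6) = -1.5000
Iteration 3:
  x = (6 - (-2)·-1.5000) / (6) = 0.5000
  y = (-5 - (3)·0.5556) / (6) = -1.1111
Iteration 4:
  x = (6 - (-2)·-1.1111) / (6) = 0.6296
  y = (-5 - (3)·0.5000) / (6) = -1.0833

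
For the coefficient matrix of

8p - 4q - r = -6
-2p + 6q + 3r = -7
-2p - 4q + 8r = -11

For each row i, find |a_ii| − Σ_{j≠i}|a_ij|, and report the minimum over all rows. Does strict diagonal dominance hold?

row 1: |8| − (4+1) = 3
row 2: |6| − (2+3) = 1
row 3: |8| − (2+4) = 2
minimum over rows = 1 → strictly diagonally dominant (convergence guaranteed)

1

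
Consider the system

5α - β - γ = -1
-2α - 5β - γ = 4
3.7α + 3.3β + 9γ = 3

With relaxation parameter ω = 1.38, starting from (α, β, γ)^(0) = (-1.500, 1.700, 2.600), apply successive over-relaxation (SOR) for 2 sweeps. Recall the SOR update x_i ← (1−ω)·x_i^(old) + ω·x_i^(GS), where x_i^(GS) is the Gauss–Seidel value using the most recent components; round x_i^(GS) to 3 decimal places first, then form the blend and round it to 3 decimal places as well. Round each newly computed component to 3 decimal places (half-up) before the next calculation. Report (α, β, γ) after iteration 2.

(-1.664, 0.982, 0.795)

Iteration 1:
  α: GS value = (-1 - (-1)·1.700 - (-1)·2.600) / (5) = 0.660;  α ← (1−ω)·-1.500 + ω·0.660 = 1.481
  β: GS value = (4 - (-2)·1.481 - (-1)·2.600) / (-5) = -1.912;  β ← (1−ω)·1.700 + ω·-1.912 = -3.285
  γ: GS value = (3 - (3.7)·1.481 - (3.3)·-3.285) / (9) = 0.929;  γ ← (1−ω)·2.600 + ω·0.929 = 0.294
Iteration 2:
  α: GS value = (-1 - (-1)·-3.285 - (-1)·0.294) / (5) = -0.798;  α ← (1−ω)·1.481 + ω·-0.798 = -1.664
  β: GS value = (4 - (-2)·-1.664 - (-1)·0.294) / (-5) = -0.193;  β ← (1−ω)·-3.285 + ω·-0.193 = 0.982
  γ: GS value = (3 - (3.7)·-1.664 - (3.3)·0.982) / (9) = 0.657;  γ ← (1−ω)·0.294 + ω·0.657 = 0.795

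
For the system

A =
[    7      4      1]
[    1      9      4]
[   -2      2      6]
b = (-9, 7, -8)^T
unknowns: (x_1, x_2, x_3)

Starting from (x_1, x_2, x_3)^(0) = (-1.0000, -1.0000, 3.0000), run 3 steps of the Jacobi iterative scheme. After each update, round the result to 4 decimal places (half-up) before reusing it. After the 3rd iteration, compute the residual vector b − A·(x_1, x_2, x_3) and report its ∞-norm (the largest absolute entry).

Iteration 1:
  x_1 = (-9 - (4)·-1.0000 - (1)·3.0000) / (7) = -1.1429
  x_2 = (7 - (1)·-1.0000 - (4)·3.0000) / (9) = -0.4444
  x_3 = (-8 - (-2)·-1.0000 - (2)·-1.0000) / (6) = -1.3333
Iteration 2:
  x_1 = (-9 - (4)·-0.4444 - (1)·-1.3333) / (7) = -0.8413
  x_2 = (7 - (1)·-1.1429 - (4)·-1.3333) / (9) = 1.4973
  x_3 = (-8 - (-2)·-1.1429 - (2)·-0.4444) / (6) = -1.5662
Iteration 3:
  x_1 = (-9 - (4)·1.4973 - (1)·-1.5662) / (7) = -1.9176
  x_2 = (7 - (1)·-0.8413 - (4)·-1.5662) / (9) = 1.5673
  x_3 = (-8 - (-2)·-0.8413 - (2)·1.4973) / (6) = -2.1129
Residual b − A·x = (0.2669, 3.2635, -2.2924); ∞-norm = 3.2635

3.2635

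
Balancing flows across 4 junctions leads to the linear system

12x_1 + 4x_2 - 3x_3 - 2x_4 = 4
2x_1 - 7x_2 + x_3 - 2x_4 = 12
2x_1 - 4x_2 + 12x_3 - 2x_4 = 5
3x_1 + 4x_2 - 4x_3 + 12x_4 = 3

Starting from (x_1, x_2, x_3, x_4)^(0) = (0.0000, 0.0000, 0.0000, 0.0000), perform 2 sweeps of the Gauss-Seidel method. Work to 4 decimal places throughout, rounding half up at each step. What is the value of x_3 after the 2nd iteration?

Iteration 1:
  x_1 = (4 - (4)·0.0000 - (-3)·0.0000 - (-2)·0.0000) / (12) = 0.3333
  x_2 = (12 - (2)·0.3333 - (1)·0.0000 - (-2)·0.0000) / (-7) = -1.6191
  x_3 = (5 - (2)·0.3333 - (-4)·-1.6191 - (-2)·0.0000) / (12) = -0.1786
  x_4 = (3 - (3)·0.3333 - (4)·-1.6191 - (-4)·-0.1786) / (12) = 0.6468
Iteration 2:
  x_1 = (4 - (4)·-1.6191 - (-3)·-0.1786 - (-2)·0.6468) / (12) = 0.9362
  x_2 = (12 - (2)·0.9362 - (1)·-0.1786 - (-2)·0.6468) / (-7) = -1.6571
  x_3 = (5 - (2)·0.9362 - (-4)·-1.6571 - (-2)·0.6468) / (12) = -0.1839
  x_4 = (3 - (3)·0.9362 - (4)·-1.6571 - (-4)·-0.1839) / (12) = 0.5070

-0.1839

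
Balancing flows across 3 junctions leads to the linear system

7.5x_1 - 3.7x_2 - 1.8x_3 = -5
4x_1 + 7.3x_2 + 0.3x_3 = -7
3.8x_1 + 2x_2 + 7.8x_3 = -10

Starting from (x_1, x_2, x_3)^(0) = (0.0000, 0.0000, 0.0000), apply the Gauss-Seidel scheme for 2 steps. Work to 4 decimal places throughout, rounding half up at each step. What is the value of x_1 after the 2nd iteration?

Iteration 1:
  x_1 = (-5 - (-3.7)·0.0000 - (-1.8)·0.0000) / (7.5) = -0.6667
  x_2 = (-7 - (4)·-0.6667 - (0.3)·0.0000) / (7.3) = -0.5936
  x_3 = (-10 - (3.8)·-0.6667 - (2)·-0.5936) / (7.8) = -0.8050
Iteration 2:
  x_1 = (-5 - (-3.7)·-0.5936 - (-1.8)·-0.8050) / (7.5) = -1.1527
  x_2 = (-7 - (4)·-1.1527 - (0.3)·-0.8050) / (7.3) = -0.2942
  x_3 = (-10 - (3.8)·-1.1527 - (2)·-0.2942) / (7.8) = -0.6450

-1.1527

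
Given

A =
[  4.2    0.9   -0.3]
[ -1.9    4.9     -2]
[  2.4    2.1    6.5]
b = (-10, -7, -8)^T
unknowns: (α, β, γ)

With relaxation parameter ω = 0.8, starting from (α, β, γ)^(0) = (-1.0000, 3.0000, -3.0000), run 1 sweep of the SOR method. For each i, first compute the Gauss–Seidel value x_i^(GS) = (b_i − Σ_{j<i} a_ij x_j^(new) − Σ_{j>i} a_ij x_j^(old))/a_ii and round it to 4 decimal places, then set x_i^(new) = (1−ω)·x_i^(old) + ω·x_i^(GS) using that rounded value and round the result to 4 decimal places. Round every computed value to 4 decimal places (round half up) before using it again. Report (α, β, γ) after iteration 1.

(-2.7905, -2.3881, -0.1431)

Iteration 1:
  α: GS value = (-10 - (0.9)·3.0000 - (-0.3)·-3.0000) / (4.2) = -3.2381;  α ← (1−ω)·-1.0000 + ω·-3.2381 = -2.7905
  β: GS value = (-7 - (-1.9)·-2.7905 - (-2)·-3.0000) / (4.9) = -3.7351;  β ← (1−ω)·3.0000 + ω·-3.7351 = -2.3881
  γ: GS value = (-8 - (2.4)·-2.7905 - (2.1)·-2.3881) / (6.5) = 0.5711;  γ ← (1−ω)·-3.0000 + ω·0.5711 = -0.1431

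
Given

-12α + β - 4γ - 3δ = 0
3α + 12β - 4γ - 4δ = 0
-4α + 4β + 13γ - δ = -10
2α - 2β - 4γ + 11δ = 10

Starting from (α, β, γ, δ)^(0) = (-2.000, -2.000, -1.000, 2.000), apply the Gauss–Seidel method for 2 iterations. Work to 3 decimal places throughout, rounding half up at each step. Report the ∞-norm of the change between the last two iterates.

Iteration 1:
  α = (0 - (1)·-2.000 - (-4)·-1.000 - (-3)·2.000) / (-12) = -0.333
  β = (0 - (3)·-0.333 - (-4)·-1.000 - (-4)·2.000) / (12) = 0.417
  γ = (-10 - (-4)·-0.333 - (4)·0.417 - (-1)·2.000) / (13) = -0.846
  δ = (10 - (2)·-0.333 - (-2)·0.417 - (-4)·-0.846) / (11) = 0.738
Iteration 2:
  α = (0 - (1)·0.417 - (-4)·-0.846 - (-3)·0.738) / (-12) = 0.132
  β = (0 - (3)·0.132 - (-4)·-0.846 - (-4)·0.738) / (12) = -0.069
  γ = (-10 - (-4)·0.132 - (4)·-0.069 - (-1)·0.738) / (13) = -0.651
  δ = (10 - (2)·0.132 - (-2)·-0.069 - (-4)·-0.651) / (11) = 0.636
Change: (0.465, -0.486, 0.195, -0.102) → max |·| = 0.486

0.486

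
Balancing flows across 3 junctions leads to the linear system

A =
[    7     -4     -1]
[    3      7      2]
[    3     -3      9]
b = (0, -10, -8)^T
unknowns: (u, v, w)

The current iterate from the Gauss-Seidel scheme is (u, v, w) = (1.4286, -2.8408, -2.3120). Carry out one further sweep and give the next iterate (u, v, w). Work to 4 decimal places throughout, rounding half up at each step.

One sweep:
  u = (0 - (-4)·-2.8408 - (-1)·-2.3120) / (7) = -1.9536
  v = (-10 - (3)·-1.9536 - (2)·-2.3120) / (7) = 0.0693
  w = (-8 - (3)·-1.9536 - (-3)·0.0693) / (9) = -0.2146

(-1.9536, 0.0693, -0.2146)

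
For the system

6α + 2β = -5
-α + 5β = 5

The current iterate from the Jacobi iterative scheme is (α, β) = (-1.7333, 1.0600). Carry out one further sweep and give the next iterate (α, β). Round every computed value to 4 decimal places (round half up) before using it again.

One sweep:
  α = (-5 - (2)·1.0600) / (6) = -1.1867
  β = (5 - (-1)·-1.7333) / (5) = 0.6533

(-1.1867, 0.6533)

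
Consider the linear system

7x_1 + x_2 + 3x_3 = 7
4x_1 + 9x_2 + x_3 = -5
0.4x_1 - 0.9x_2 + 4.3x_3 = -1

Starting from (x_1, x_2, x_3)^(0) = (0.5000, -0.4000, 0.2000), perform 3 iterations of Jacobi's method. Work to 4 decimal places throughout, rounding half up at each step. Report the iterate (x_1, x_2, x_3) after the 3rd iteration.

(1.3455, -1.0654, -0.5489)

Iteration 1:
  x_1 = (7 - (1)·-0.4000 - (3)·0.2000) / (7) = 0.9714
  x_2 = (-5 - (4)·0.5000 - (1)·0.2000) / (9) = -0.8000
  x_3 = (-1 - (0.4)·0.5000 - (-0.9)·-0.4000) / (4.3) = -0.3628
Iteration 2:
  x_1 = (7 - (1)·-0.8000 - (3)·-0.3628) / (7) = 1.2698
  x_2 = (-5 - (4)·0.9714 - (1)·-0.3628) / (9) = -0.9470
  x_3 = (-1 - (0.4)·0.9714 - (-0.9)·-0.8000) / (4.3) = -0.4904
Iteration 3:
  x_1 = (7 - (1)·-0.9470 - (3)·-0.4904) / (7) = 1.3455
  x_2 = (-5 - (4)·1.2698 - (1)·-0.4904) / (9) = -1.0654
  x_3 = (-1 - (0.4)·1.2698 - (-0.9)·-0.9470) / (4.3) = -0.5489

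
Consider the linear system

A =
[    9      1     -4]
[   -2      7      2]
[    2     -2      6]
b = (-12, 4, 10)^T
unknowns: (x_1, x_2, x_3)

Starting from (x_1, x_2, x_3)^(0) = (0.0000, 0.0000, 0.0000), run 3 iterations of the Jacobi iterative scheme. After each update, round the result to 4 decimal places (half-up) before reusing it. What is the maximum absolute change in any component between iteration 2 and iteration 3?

0.5115

Iteration 1:
  x_1 = (-12 - (1)·0.0000 - (-4)·0.0000) / (9) = -1.3333
  x_2 = (4 - (-2)·0.0000 - (2)·0.0000) / (7) = 0.5714
  x_3 = (10 - (2)·0.0000 - (-2)·0.0000) / (6) = 1.6667
Iteration 2:
  x_1 = (-12 - (1)·0.5714 - (-4)·1.6667) / (9) = -0.6561
  x_2 = (4 - (-2)·-1.3333 - (2)·1.6667) / (7) = -0.2857
  x_3 = (10 - (2)·-1.3333 - (-2)·0.5714) / (6) = 2.3016
Iteration 3:
  x_1 = (-12 - (1)·-0.2857 - (-4)·2.3016) / (9) = -0.2787
  x_2 = (4 - (-2)·-0.6561 - (2)·2.3016) / (7) = -0.2736
  x_3 = (10 - (2)·-0.6561 - (-2)·-0.2857) / (6) = 1.7901
Change: (0.3774, 0.0121, -0.5115) → max |·| = 0.5115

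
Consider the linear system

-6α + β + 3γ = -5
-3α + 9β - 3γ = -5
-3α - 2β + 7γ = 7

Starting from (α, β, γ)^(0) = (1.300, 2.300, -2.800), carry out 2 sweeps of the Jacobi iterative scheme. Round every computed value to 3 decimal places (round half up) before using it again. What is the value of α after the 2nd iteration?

Iteration 1:
  α = (-5 - (1)·2.300 - (3)·-2.800) / (-6) = -0.183
  β = (-5 - (-3)·1.300 - (-3)·-2.800) / (9) = -1.056
  γ = (7 - (-3)·1.300 - (-2)·2.300) / (7) = 2.214
Iteration 2:
  α = (-5 - (1)·-1.056 - (3)·2.214) / (-6) = 1.764
  β = (-5 - (-3)·-0.183 - (-3)·2.214) / (9) = 0.121
  γ = (7 - (-3)·-0.183 - (-2)·-1.056) / (7) = 0.620

1.764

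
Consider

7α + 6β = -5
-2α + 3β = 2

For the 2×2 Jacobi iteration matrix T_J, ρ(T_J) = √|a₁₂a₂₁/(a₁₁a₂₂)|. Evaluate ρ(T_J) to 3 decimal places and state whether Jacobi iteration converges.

0.756

a₁₂a₂₁/(a₁₁a₂₂) = (6)·(-2) / ((7)·(3)) = -0.571429
ρ = √|-0.571429| = √0.571429 = 0.756
ρ < 1, so Jacobi converges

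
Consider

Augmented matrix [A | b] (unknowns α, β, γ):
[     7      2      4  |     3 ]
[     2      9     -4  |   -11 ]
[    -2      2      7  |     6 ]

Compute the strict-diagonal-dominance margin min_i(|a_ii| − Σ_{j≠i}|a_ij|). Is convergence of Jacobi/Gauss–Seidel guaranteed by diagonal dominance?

1

row 1: |7| − (2+4) = 1
row 2: |9| − (2+4) = 3
row 3: |7| − (2+2) = 3
minimum over rows = 1 → strictly diagonally dominant (convergence guaranteed)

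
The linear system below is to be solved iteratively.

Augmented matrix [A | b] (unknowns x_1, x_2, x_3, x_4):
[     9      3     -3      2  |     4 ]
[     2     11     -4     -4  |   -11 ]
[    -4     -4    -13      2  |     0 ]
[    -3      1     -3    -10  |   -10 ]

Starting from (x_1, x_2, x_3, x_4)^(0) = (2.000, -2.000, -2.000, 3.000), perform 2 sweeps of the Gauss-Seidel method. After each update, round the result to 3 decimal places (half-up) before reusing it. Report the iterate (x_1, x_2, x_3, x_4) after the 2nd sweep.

(0.705, -0.581, 0.084, 0.705)

Iteration 1:
  x_1 = (4 - (3)·-2.000 - (-3)·-2.000 - (2)·3.000) / (9) = -0.222
  x_2 = (-11 - (2)·-0.222 - (-4)·-2.000 - (-4)·3.000) / (11) = -0.596
  x_3 = (0 - (-4)·-0.222 - (-4)·-0.596 - (2)·3.000) / (-13) = 0.713
  x_4 = (-10 - (-3)·-0.222 - (1)·-0.596 - (-3)·0.713) / (-10) = 0.793
Iteration 2:
  x_1 = (4 - (3)·-0.596 - (-3)·0.713 - (2)·0.793) / (9) = 0.705
  x_2 = (-11 - (2)·0.705 - (-4)·0.713 - (-4)·0.793) / (11) = -0.581
  x_3 = (0 - (-4)·0.705 - (-4)·-0.581 - (2)·0.793) / (-13) = 0.084
  x_4 = (-10 - (-3)·0.705 - (1)·-0.581 - (-3)·0.084) / (-10) = 0.705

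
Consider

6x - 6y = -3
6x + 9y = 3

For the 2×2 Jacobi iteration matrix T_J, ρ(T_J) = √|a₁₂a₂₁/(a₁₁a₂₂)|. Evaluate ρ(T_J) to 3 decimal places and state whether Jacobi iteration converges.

a₁₂a₂₁/(a₁₁a₂₂) = (-6)·(6) / ((6)·(9)) = -0.666667
ρ = √|-0.666667| = √0.666667 = 0.816
ρ < 1, so Jacobi converges

0.816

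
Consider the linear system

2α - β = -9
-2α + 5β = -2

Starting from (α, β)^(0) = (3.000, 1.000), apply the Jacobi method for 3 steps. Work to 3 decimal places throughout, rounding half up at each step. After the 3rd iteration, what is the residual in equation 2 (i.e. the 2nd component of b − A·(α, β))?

-2.800

Iteration 1:
  α = (-9 - (-1)·1.000) / (2) = -4.000
  β = (-2 - (-2)·3.000) / (5) = 0.800
Iteration 2:
  α = (-9 - (-1)·0.800) / (2) = -4.100
  β = (-2 - (-2)·-4.000) / (5) = -2.000
Iteration 3:
  α = (-9 - (-1)·-2.000) / (2) = -5.500
  β = (-2 - (-2)·-4.100) / (5) = -2.040
Residual b − A·x = (-0.040, -2.800)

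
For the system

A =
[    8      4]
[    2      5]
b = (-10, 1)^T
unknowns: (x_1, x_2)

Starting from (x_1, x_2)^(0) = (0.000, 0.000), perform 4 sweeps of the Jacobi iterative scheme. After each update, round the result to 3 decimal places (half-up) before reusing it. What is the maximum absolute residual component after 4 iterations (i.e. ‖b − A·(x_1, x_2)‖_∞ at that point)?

0.400

Iteration 1:
  x_1 = (-10 - (4)·0.000) / (8) = -1.250
  x_2 = (1 - (2)·0.000) / (5) = 0.200
Iteration 2:
  x_1 = (-10 - (4)·0.200) / (8) = -1.350
  x_2 = (1 - (2)·-1.250) / (5) = 0.700
Iteration 3:
  x_1 = (-10 - (4)·0.700) / (8) = -1.600
  x_2 = (1 - (2)·-1.350) / (5) = 0.740
Iteration 4:
  x_1 = (-10 - (4)·0.740) / (8) = -1.620
  x_2 = (1 - (2)·-1.600) / (5) = 0.840
Residual b − A·x = (-0.400, 0.040); ∞-norm = 0.400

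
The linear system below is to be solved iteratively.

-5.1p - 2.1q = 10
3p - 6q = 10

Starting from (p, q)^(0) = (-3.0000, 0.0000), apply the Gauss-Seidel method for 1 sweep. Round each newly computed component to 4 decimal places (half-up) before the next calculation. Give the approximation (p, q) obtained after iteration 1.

(-1.9608, -2.6471)

Iteration 1:
  p = (10 - (-2.1)·0.0000) / (-5.1) = -1.9608
  q = (10 - (3)·-1.9608) / (-6) = -2.6471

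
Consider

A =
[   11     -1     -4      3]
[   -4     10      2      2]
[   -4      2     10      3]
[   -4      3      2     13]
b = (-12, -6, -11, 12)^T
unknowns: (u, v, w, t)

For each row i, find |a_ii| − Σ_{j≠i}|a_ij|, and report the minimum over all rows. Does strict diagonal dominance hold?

row 1: |11| − (1+4+3) = 3
row 2: |10| − (4+2+2) = 2
row 3: |10| − (4+2+3) = 1
row 4: |13| − (4+3+2) = 4
minimum over rows = 1 → strictly diagonally dominant (convergence guaranteed)

1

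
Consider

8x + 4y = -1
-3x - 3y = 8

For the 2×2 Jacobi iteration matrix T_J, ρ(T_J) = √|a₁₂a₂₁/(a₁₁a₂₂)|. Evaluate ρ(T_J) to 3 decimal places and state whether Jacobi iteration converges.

0.707

a₁₂a₂₁/(a₁₁a₂₂) = (4)·(-3) / ((8)·(-3)) = 0.500000
ρ = √|0.500000| = √0.500000 = 0.707
ρ < 1, so Jacobi converges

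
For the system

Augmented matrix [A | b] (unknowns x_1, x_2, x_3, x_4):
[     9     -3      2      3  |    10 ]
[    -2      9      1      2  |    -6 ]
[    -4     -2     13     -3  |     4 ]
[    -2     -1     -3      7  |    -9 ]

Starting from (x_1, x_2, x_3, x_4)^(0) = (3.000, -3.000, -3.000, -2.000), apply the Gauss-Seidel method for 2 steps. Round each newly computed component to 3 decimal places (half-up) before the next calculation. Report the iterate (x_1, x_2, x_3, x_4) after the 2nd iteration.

Iteration 1:
  x_1 = (10 - (-3)·-3.000 - (2)·-3.000 - (3)·-2.000) / (9) = 1.444
  x_2 = (-6 - (-2)·1.444 - (1)·-3.000 - (2)·-2.000) / (9) = 0.432
  x_3 = (4 - (-4)·1.444 - (-2)·0.432 - (-3)·-2.000) / (13) = 0.357
  x_4 = (-9 - (-2)·1.444 - (-1)·0.432 - (-3)·0.357) / (7) = -0.658
Iteration 2:
  x_1 = (10 - (-3)·0.432 - (2)·0.357 - (3)·-0.658) / (9) = 1.395
  x_2 = (-6 - (-2)·1.395 - (1)·0.357 - (2)·-0.658) / (9) = -0.250
  x_3 = (4 - (-4)·1.395 - (-2)·-0.250 - (-3)·-0.658) / (13) = 0.547
  x_4 = (-9 - (-2)·1.395 - (-1)·-0.250 - (-3)·0.547) / (7) = -0.688

(1.395, -0.250, 0.547, -0.688)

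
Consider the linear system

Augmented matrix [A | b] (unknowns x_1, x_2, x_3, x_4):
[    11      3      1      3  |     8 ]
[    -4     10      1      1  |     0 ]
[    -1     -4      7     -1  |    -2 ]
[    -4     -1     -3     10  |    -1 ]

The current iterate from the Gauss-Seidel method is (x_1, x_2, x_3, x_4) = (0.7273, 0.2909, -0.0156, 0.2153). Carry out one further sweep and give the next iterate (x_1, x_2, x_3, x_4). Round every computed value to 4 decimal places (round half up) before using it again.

One sweep:
  x_1 = (8 - (3)·0.2909 - (1)·-0.0156 - (3)·0.2153) / (11) = 0.5906
  x_2 = (0 - (-4)·0.5906 - (1)·-0.0156 - (1)·0.2153) / (10) = 0.2163
  x_3 = (-2 - (-1)·0.5906 - (-4)·0.2163 - (-1)·0.2153) / (7) = -0.0470
  x_4 = (-1 - (-4)·0.5906 - (-1)·0.2163 - (-3)·-0.0470) / (10) = 0.1438

(0.5906, 0.2163, -0.0470, 0.1438)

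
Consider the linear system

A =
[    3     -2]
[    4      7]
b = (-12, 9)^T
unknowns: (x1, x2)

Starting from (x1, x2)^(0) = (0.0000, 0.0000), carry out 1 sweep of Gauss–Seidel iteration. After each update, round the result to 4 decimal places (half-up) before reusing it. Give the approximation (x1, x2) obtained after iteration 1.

Iteration 1:
  x1 = (-12 - (-2)·0.0000) / (3) = -4.0000
  x2 = (9 - (4)·-4.0000) / (7) = 3.5714

(-4.0000, 3.5714)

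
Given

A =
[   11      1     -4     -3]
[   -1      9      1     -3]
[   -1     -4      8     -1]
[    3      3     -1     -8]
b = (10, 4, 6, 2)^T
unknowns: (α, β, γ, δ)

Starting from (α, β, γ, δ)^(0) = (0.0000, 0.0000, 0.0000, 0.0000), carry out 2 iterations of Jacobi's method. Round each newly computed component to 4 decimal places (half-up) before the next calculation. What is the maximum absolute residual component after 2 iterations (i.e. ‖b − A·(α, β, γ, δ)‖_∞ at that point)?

Iteration 1:
  α = (10 - (1)·0.0000 - (-4)·0.0000 - (-3)·0.0000) / (11) = 0.9091
  β = (4 - (-1)·0.0000 - (1)·0.0000 - (-3)·0.0000) / (9) = 0.4444
  γ = (6 - (-1)·0.0000 - (-4)·0.0000 - (-1)·0.0000) / (8) = 0.7500
  δ = (2 - (3)·0.0000 - (3)·0.0000 - (-1)·0.0000) / (-8) = -0.2500
Iteration 2:
  α = (10 - (1)·0.4444 - (-4)·0.7500 - (-3)·-0.2500) / (11) = 1.0732
  β = (4 - (-1)·0.9091 - (1)·0.7500 - (-3)·-0.2500) / (9) = 0.3788
  γ = (6 - (-1)·0.9091 - (-4)·0.4444 - (-1)·-0.2500) / (8) = 1.0546
  δ = (2 - (3)·0.9091 - (3)·0.4444 - (-1)·0.7500) / (-8) = 0.1638
Residual b − A·x = (2.5258, 1.1008, 0.3154, 0.0090); ∞-norm = 2.5258

2.5258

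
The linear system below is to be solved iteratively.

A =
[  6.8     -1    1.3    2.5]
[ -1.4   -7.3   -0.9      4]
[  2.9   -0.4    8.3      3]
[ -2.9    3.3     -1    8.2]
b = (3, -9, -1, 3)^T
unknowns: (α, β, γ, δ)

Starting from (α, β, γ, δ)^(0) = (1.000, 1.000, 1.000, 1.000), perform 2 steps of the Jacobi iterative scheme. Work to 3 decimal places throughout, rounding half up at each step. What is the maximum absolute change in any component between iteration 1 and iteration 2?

0.748

Iteration 1:
  α = (3 - (-1)·1.000 - (1.3)·1.000 - (2.5)·1.000) / (6.8) = 0.029
  β = (-9 - (-1.4)·1.000 - (-0.9)·1.000 - (4)·1.000) / (-7.3) = 1.466
  γ = (-1 - (2.9)·1.000 - (-0.4)·1.000 - (3)·1.000) / (8.3) = -0.783
  δ = (3 - (-2.9)·1.000 - (3.3)·1.000 - (-1)·1.000) / (8.2) = 0.439
Iteration 2:
  α = (3 - (-1)·1.466 - (1.3)·-0.783 - (2.5)·0.439) / (6.8) = 0.645
  β = (-9 - (-1.4)·0.029 - (-0.9)·-0.783 - (4)·0.439) / (-7.3) = 1.564
  γ = (-1 - (2.9)·0.029 - (-0.4)·1.466 - (3)·0.439) / (8.3) = -0.219
  δ = (3 - (-2.9)·0.029 - (3.3)·1.466 - (-1)·-0.783) / (8.2) = -0.309
Change: (0.616, 0.098, 0.564, -0.748) → max |·| = 0.748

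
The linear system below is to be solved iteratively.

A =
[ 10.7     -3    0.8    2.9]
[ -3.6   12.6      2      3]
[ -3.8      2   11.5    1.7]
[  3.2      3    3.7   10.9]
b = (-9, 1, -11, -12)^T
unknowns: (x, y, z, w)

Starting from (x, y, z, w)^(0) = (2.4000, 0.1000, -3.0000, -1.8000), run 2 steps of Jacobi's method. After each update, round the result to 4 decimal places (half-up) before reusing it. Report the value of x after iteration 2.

Iteration 1:
  x = (-9 - (-3)·0.1000 - (0.8)·-3.0000 - (2.9)·-1.8000) / (10.7) = -0.1009
  y = (1 - (-3.6)·2.4000 - (2)·-3.0000 - (3)·-1.8000) / (12.6) = 1.6698
  z = (-11 - (-3.8)·2.4000 - (2)·0.1000 - (1.7)·-1.8000) / (11.5) = 0.0852
  w = (-12 - (3.2)·2.4000 - (3)·0.1000 - (3.7)·-3.0000) / (10.9) = -0.8147
Iteration 2:
  x = (-9 - (-3)·1.6698 - (0.8)·0.0852 - (2.9)·-0.8147) / (10.7) = -0.1585
  y = (1 - (-3.6)·-0.1009 - (2)·0.0852 - (3)·-0.8147) / (12.6) = 0.2310
  z = (-11 - (-3.8)·-0.1009 - (2)·1.6698 - (1.7)·-0.8147) / (11.5) = -1.1598
  w = (-12 - (3.2)·-0.1009 - (3)·1.6698 - (3.7)·0.0852) / (10.9) = -1.5598

-0.1585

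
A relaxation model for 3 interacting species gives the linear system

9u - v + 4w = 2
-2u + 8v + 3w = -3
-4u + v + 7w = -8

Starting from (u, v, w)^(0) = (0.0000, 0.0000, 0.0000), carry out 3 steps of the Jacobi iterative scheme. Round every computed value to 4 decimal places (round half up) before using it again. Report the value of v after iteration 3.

Iteration 1:
  u = (2 - (-1)·0.0000 - (4)·0.0000) / (9) = 0.2222
  v = (-3 - (-2)·0.0000 - (3)·0.0000) / (8) = -0.3750
  w = (-8 - (-4)·0.0000 - (1)·0.0000) / (7) = -1.1429
Iteration 2:
  u = (2 - (-1)·-0.3750 - (4)·-1.1429) / (9) = 0.6885
  v = (-3 - (-2)·0.2222 - (3)·-1.1429) / (8) = 0.1091
  w = (-8 - (-4)·0.2222 - (1)·-0.3750) / (7) = -0.9623
Iteration 3:
  u = (2 - (-1)·0.1091 - (4)·-0.9623) / (9) = 0.6620
  v = (-3 - (-2)·0.6885 - (3)·-0.9623) / (8) = 0.1580
  w = (-8 - (-4)·0.6885 - (1)·0.1091) / (7) = -0.7650

0.1580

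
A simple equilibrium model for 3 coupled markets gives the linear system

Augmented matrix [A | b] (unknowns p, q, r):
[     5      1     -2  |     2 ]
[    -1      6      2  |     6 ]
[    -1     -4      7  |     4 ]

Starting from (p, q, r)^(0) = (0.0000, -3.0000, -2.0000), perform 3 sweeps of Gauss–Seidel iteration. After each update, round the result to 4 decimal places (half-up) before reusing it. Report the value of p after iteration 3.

Iteration 1:
  p = (2 - (1)·-3.0000 - (-2)·-2.0000) / (5) = 0.2000
  q = (6 - (-1)·0.2000 - (2)·-2.0000) / (6) = 1.7000
  r = (4 - (-1)·0.2000 - (-4)·1.7000) / (7) = 1.5714
Iteration 2:
  p = (2 - (1)·1.7000 - (-2)·1.5714) / (5) = 0.6886
  q = (6 - (-1)·0.6886 - (2)·1.5714) / (6) = 0.5910
  r = (4 - (-1)·0.6886 - (-4)·0.5910) / (7) = 1.0075
Iteration 3:
  p = (2 - (1)·0.5910 - (-2)·1.0075) / (5) = 0.6848
  q = (6 - (-1)·0.6848 - (2)·1.0075) / (6) = 0.7783
  r = (4 - (-1)·0.6848 - (-4)·0.7783) / (7) = 1.1140

0.6848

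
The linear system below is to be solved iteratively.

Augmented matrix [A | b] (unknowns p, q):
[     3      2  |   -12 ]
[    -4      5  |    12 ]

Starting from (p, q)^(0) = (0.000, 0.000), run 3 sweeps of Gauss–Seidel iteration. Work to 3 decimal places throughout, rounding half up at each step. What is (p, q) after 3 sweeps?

(-3.751, -0.601)

Iteration 1:
  p = (-12 - (2)·0.000) / (3) = -4.000
  q = (12 - (-4)·-4.000) / (5) = -0.800
Iteration 2:
  p = (-12 - (2)·-0.800) / (3) = -3.467
  q = (12 - (-4)·-3.467) / (5) = -0.374
Iteration 3:
  p = (-12 - (2)·-0.374) / (3) = -3.751
  q = (12 - (-4)·-3.751) / (5) = -0.601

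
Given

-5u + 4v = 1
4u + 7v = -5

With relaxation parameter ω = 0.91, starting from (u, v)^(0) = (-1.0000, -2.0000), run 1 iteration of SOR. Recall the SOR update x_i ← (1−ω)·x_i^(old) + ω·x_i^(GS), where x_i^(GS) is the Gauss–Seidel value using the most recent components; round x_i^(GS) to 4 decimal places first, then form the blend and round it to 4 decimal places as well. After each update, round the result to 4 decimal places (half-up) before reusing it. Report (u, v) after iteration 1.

(-1.7280, 0.0685)

Iteration 1:
  u: GS value = (1 - (4)·-2.0000) / (-5) = -1.8000;  u ← (1−ω)·-1.0000 + ω·-1.8000 = -1.7280
  v: GS value = (-5 - (4)·-1.7280) / (7) = 0.2731;  v ← (1−ω)·-2.0000 + ω·0.2731 = 0.0685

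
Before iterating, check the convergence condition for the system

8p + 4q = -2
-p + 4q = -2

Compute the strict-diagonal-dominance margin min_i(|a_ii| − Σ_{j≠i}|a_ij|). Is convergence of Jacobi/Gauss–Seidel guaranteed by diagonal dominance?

3

row 1: |8| − (4) = 4
row 2: |4| − (1) = 3
minimum over rows = 3 → strictly diagonally dominant (convergence guaranteed)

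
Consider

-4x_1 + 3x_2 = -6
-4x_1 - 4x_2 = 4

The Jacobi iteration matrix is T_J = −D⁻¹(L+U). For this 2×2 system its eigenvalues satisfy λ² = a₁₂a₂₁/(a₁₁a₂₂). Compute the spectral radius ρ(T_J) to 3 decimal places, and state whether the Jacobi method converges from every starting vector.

a₁₂a₂₁/(a₁₁a₂₂) = (3)·(-4) / ((-4)·(-4)) = -0.750000
ρ = √|-0.750000| = √0.750000 = 0.866
ρ < 1, so Jacobi converges

0.866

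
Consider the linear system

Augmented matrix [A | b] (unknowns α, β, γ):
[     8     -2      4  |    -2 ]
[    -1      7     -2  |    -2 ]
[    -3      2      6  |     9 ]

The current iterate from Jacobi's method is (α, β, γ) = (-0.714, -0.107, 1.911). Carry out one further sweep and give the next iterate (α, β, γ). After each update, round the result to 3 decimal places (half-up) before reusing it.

(-1.232, 0.158, 1.179)

One sweep:
  α = (-2 - (-2)·-0.107 - (4)·1.911) / (8) = -1.232
  β = (-2 - (-1)·-0.714 - (-2)·1.911) / (7) = 0.158
  γ = (9 - (-3)·-0.714 - (2)·-0.107) / (6) = 1.179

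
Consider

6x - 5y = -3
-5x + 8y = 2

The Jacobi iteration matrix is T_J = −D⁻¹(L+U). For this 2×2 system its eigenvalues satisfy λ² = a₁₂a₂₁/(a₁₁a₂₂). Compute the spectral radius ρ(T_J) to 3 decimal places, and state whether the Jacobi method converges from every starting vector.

0.722

a₁₂a₂₁/(a₁₁a₂₂) = (-5)·(-5) / ((6)·(8)) = 0.520833
ρ = √|0.520833| = √0.520833 = 0.722
ρ < 1, so Jacobi converges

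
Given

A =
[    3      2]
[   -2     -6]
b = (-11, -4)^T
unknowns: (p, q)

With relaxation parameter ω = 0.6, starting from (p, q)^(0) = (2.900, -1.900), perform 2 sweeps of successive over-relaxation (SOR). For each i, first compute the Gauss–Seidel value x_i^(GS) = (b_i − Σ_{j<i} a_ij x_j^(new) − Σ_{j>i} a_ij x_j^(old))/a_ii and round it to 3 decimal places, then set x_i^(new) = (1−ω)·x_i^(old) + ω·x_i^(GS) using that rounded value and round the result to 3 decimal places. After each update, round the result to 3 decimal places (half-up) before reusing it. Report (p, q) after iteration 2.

(-2.190, 0.717)

Iteration 1:
  p: GS value = (-11 - (2)·-1.900) / (3) = -2.400;  p ← (1−ω)·2.900 + ω·-2.400 = -0.280
  q: GS value = (-4 - (-2)·-0.280) / (-6) = 0.760;  q ← (1−ω)·-1.900 + ω·0.760 = -0.304
Iteration 2:
  p: GS value = (-11 - (2)·-0.304) / (3) = -3.464;  p ← (1−ω)·-0.280 + ω·-3.464 = -2.190
  q: GS value = (-4 - (-2)·-2.190) / (-6) = 1.397;  q ← (1−ω)·-0.304 + ω·1.397 = 0.717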